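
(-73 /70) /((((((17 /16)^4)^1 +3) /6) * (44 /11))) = -3588096 /9804515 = -0.37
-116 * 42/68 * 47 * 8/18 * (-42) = 1068592/17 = 62858.35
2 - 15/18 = 7/6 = 1.17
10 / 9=1.11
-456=-456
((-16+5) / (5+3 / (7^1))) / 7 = -11 / 38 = -0.29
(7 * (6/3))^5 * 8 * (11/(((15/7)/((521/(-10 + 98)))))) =1961444128/15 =130762941.87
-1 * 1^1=-1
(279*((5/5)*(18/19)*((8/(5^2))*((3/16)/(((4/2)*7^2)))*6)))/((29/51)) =1152549/674975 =1.71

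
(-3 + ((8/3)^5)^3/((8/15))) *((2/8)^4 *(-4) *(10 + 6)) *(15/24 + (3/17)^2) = -33359161019431921/44232897312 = -754170.83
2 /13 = 0.15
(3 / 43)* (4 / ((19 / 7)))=84 / 817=0.10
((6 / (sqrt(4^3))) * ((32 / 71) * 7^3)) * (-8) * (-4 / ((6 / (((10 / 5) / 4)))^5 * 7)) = 49 / 23004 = 0.00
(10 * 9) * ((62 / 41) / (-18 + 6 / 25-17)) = -139500 / 35629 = -3.92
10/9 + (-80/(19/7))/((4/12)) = -14930/171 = -87.31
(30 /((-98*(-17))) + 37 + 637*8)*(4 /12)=1425268 /833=1711.01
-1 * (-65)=65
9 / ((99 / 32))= 32 / 11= 2.91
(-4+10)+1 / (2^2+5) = 55 / 9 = 6.11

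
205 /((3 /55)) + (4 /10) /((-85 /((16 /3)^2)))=14375113 /3825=3758.20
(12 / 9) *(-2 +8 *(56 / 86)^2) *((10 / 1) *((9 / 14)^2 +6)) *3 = 32355180 / 90601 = 357.12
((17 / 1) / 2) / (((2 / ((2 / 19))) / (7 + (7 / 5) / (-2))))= 1071 / 380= 2.82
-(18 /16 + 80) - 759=-6721 /8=-840.12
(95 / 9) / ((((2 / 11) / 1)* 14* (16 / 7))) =1045 / 576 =1.81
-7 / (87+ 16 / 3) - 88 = -24397 / 277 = -88.08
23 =23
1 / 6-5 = -29 / 6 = -4.83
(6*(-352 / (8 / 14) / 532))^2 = 17424 / 361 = 48.27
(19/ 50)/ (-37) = -19/ 1850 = -0.01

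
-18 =-18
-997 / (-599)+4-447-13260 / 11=-10850700 / 6589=-1646.79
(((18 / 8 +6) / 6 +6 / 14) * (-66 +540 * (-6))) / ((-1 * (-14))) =-166953 / 392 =-425.90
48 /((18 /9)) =24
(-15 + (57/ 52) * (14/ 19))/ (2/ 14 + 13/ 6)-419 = -536108/ 1261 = -425.15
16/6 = 8/3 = 2.67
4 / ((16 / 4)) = 1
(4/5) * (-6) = -24/5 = -4.80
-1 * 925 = -925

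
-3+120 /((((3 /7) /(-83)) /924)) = -21473763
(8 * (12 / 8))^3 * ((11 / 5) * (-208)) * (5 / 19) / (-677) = 3953664 / 12863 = 307.37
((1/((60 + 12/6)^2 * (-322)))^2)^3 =1/3596131002553616539884044331075764224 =0.00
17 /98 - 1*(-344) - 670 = -31931 /98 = -325.83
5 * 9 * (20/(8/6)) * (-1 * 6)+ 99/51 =-68817/17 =-4048.06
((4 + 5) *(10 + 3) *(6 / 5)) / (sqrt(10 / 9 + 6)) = 1053 / 20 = 52.65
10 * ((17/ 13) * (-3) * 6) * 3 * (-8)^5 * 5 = 1504051200/ 13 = 115696246.15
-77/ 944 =-0.08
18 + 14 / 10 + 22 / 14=734 / 35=20.97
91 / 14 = 13 / 2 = 6.50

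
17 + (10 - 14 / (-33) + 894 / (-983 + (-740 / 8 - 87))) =681707 / 25575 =26.66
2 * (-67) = -134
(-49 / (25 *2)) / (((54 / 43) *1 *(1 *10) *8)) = -2107 / 216000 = -0.01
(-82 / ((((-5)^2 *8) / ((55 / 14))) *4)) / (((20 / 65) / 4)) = -5863 / 1120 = -5.23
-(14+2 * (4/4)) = -16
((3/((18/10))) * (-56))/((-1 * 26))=140/39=3.59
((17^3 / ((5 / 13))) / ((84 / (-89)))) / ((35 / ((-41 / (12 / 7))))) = 233057981 / 25200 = 9248.33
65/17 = 3.82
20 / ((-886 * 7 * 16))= -5 / 24808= -0.00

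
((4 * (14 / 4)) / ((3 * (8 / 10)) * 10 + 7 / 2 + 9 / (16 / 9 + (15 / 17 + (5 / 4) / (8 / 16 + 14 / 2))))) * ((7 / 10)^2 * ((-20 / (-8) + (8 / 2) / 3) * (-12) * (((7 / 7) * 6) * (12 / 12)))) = -16377564 / 265415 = -61.71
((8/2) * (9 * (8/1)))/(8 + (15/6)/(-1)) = 576/11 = 52.36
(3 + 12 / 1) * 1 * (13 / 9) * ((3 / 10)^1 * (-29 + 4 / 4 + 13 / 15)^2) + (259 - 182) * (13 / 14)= 1092806 / 225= 4856.92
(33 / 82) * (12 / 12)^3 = 33 / 82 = 0.40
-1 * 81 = -81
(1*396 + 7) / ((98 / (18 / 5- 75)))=-20553 / 70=-293.61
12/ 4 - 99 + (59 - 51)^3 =416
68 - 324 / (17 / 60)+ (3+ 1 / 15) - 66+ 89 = -267613 / 255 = -1049.46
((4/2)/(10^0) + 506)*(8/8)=508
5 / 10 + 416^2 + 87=173143.50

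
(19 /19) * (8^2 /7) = 64 /7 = 9.14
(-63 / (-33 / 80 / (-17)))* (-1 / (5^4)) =5712 / 1375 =4.15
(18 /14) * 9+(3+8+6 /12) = 323 /14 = 23.07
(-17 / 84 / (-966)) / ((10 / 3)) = 0.00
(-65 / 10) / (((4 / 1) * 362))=-13 / 2896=-0.00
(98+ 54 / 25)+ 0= 2504 / 25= 100.16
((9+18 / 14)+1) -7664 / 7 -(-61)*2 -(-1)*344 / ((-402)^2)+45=-259212214 / 282807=-916.57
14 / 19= 0.74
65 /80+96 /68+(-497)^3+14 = -33391660243 /272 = -122763456.78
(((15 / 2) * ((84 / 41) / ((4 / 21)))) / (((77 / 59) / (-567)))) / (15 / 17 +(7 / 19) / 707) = -1031313671955 / 25979404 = -39697.36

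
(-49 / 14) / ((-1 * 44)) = 7 / 88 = 0.08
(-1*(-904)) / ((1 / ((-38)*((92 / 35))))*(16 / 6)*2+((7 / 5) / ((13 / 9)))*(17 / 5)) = 385171800 / 1381331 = 278.84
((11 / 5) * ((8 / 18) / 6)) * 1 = 22 / 135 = 0.16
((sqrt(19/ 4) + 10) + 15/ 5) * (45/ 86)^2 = 2025 * sqrt(19)/ 14792 + 26325/ 7396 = 4.16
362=362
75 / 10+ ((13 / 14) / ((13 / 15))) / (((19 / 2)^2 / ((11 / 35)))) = 265467 / 35378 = 7.50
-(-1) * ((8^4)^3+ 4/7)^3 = 111309863907617118778572956187492416/343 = 324518553666522212182428400000000.00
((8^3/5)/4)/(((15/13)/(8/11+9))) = 178048/825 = 215.82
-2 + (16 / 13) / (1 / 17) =246 / 13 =18.92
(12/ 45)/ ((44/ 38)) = 38/ 165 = 0.23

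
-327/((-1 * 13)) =327/13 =25.15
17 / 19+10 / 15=89 / 57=1.56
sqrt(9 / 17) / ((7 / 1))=3 * sqrt(17) / 119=0.10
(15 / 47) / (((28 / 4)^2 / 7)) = 0.05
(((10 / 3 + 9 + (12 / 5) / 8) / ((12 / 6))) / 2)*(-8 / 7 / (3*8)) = -0.15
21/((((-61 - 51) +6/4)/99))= -4158/221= -18.81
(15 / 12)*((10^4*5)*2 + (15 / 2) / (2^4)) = 16000075 / 128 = 125000.59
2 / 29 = 0.07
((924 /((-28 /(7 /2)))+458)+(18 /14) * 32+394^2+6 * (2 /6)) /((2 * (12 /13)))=28323139 /336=84295.06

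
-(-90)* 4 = 360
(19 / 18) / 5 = 19 / 90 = 0.21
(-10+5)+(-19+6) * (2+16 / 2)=-135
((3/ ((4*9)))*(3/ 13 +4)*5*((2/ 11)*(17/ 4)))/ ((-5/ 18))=-255/ 52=-4.90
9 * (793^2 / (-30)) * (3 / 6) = -94327.35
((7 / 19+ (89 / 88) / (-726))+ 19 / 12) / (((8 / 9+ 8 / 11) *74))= 7102467 / 435522560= 0.02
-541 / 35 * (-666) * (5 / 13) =360306 / 91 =3959.41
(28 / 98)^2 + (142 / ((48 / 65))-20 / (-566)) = 64035133 / 332808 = 192.41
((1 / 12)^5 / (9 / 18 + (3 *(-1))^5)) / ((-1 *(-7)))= -1 / 422392320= -0.00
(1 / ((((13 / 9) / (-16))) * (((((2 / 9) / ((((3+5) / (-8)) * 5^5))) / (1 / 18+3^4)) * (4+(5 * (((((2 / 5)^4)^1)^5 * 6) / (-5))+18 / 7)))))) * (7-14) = -383507609367370605468750 / 28514861774285627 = -13449393.95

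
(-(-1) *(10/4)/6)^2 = 0.17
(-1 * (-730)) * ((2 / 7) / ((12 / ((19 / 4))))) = 6935 / 84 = 82.56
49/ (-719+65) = -49/ 654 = -0.07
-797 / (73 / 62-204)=49414 / 12575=3.93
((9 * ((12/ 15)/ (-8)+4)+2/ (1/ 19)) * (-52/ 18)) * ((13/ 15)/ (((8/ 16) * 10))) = -36.60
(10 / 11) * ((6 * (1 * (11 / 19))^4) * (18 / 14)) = 718740 / 912247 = 0.79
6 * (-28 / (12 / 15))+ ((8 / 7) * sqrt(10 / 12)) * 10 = -210+ 40 * sqrt(30) / 21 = -199.57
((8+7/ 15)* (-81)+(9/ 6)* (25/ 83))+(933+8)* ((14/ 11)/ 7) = -4695169/ 9130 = -514.26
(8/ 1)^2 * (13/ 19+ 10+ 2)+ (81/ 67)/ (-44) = 45468413/ 56012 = 811.76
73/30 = 2.43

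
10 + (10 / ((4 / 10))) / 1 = 35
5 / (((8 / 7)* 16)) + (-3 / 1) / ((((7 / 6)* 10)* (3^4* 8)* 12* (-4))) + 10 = 310669 / 30240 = 10.27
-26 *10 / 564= -65 / 141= -0.46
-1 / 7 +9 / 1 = 62 / 7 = 8.86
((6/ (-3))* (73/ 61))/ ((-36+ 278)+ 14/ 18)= -1314/ 133285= -0.01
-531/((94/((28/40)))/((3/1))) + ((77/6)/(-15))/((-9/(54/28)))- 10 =-15284/705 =-21.68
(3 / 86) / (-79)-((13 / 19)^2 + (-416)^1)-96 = 783693611 / 2452634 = 319.53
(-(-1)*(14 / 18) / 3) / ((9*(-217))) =-1 / 7533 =-0.00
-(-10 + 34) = -24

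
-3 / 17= -0.18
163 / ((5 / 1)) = 163 / 5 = 32.60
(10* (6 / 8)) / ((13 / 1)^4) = 15 / 57122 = 0.00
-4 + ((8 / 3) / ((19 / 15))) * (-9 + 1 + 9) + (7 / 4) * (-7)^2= 6373 / 76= 83.86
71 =71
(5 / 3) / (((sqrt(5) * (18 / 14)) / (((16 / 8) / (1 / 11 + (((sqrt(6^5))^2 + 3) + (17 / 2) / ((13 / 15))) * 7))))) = 4004 * sqrt(5) / 421016913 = 0.00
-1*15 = -15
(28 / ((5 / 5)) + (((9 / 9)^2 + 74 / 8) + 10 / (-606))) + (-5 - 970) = -936.77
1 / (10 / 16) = 8 / 5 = 1.60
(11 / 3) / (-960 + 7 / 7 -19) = -11 / 2934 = -0.00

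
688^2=473344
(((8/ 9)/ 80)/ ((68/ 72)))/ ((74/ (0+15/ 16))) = 3/ 20128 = 0.00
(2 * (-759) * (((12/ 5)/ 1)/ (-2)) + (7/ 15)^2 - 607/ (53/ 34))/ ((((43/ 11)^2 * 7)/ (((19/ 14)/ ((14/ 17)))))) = 667601228041/ 30251673900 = 22.07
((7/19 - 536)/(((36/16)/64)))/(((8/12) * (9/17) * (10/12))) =-51801.53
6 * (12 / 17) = 72 / 17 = 4.24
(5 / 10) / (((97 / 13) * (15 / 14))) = 91 / 1455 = 0.06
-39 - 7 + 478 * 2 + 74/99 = 90164/99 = 910.75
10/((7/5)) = 50/7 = 7.14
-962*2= -1924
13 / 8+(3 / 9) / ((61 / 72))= 985 / 488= 2.02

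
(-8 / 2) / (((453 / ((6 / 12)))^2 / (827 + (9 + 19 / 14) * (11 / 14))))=-163687 / 40220964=-0.00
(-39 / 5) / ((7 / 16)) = -624 / 35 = -17.83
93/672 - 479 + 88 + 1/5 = -390.66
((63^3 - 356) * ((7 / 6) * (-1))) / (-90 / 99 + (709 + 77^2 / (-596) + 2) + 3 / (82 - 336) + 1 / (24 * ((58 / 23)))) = -84405663494152 / 202867060139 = -416.06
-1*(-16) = 16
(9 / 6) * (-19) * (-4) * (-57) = -6498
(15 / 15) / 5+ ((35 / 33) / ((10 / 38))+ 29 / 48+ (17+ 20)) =110443 / 2640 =41.83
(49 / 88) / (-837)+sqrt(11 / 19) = -49 / 73656+sqrt(209) / 19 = 0.76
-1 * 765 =-765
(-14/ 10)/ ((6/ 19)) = -133/ 30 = -4.43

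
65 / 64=1.02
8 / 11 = 0.73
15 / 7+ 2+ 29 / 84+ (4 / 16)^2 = 1529 / 336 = 4.55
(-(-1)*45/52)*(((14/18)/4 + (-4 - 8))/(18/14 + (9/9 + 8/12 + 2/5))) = -223125/73216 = -3.05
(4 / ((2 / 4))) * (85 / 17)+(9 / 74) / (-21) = 20717 / 518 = 39.99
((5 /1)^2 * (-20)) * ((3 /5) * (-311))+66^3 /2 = 237048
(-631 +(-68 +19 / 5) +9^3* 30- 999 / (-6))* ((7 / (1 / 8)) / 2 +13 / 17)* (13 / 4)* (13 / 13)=1356666441 / 680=1995097.71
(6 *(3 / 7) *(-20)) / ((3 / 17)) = -2040 / 7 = -291.43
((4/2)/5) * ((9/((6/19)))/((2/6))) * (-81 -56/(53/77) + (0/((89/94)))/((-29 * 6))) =-294291/53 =-5552.66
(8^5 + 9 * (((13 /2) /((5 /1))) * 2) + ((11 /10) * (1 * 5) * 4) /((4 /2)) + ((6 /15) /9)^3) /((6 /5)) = 1494559354 /54675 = 27335.33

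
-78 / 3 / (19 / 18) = -468 / 19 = -24.63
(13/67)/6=0.03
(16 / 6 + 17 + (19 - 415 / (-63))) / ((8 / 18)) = 2851 / 28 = 101.82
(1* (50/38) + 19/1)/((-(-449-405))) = 193/8113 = 0.02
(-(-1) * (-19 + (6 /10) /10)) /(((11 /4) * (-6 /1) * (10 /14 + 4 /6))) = 6629 /7975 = 0.83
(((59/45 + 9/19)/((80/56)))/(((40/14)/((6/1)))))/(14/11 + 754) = 0.00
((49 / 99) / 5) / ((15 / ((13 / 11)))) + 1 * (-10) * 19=-189.99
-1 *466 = -466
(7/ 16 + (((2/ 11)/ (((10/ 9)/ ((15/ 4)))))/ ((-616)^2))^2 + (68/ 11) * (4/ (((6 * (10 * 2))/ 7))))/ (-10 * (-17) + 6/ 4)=7860674426124983/ 717106377829416960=0.01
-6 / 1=-6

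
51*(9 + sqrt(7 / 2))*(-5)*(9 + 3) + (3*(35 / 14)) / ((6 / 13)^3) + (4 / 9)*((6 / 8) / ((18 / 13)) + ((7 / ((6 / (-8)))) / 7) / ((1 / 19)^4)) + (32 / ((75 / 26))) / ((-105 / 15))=-7914739283 / 75600 - 1530*sqrt(14)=-110417.05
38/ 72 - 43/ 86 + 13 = 469/ 36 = 13.03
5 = 5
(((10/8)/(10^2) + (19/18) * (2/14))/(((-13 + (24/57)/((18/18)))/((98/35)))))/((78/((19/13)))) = -297103/436222800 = -0.00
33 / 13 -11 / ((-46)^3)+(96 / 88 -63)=-826381067 / 13919048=-59.37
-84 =-84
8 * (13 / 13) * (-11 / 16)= -11 / 2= -5.50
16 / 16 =1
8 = 8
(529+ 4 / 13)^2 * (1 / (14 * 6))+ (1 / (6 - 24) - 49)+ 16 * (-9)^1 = 19117519 / 6084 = 3142.26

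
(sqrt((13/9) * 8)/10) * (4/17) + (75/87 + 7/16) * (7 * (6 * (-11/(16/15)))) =-2089395/3712 + 4 * sqrt(26)/255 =-562.80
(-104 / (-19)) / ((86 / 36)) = 1872 / 817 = 2.29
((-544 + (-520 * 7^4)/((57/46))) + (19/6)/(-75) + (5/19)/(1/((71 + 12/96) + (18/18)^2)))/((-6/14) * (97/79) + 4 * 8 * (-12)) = 19065841342807/7272390600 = 2621.67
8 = 8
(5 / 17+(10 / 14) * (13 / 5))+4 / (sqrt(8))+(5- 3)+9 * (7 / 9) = sqrt(2)+1327 / 119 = 12.57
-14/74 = -7/37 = -0.19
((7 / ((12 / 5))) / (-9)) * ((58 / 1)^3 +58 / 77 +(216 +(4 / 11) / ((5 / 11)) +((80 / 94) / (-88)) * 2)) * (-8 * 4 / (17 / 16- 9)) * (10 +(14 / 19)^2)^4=-3153005808.56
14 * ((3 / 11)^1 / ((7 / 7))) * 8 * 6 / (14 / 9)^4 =118098 / 3773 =31.30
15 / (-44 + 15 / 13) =-0.35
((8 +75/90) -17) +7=-7/6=-1.17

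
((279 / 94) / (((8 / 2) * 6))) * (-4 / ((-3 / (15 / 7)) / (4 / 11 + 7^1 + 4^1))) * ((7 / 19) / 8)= 58125 / 314336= 0.18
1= 1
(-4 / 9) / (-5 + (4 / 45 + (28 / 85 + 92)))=-68 / 13375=-0.01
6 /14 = 3 /7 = 0.43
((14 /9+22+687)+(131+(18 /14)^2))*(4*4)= 5949680 /441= 13491.34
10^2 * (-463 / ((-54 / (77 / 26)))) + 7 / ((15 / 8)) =2542.98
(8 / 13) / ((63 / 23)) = 184 / 819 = 0.22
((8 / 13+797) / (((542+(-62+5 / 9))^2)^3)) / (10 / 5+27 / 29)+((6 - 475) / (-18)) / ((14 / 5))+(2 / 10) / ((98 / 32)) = 119552058113954831338853243099 / 12757851115716435688476562500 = 9.37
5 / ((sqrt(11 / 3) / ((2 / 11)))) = 10*sqrt(33) / 121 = 0.47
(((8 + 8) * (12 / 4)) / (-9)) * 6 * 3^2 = -288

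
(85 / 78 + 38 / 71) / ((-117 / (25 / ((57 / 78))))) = -224975 / 473499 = -0.48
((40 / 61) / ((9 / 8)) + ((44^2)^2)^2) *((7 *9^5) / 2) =177105414386495889504 / 61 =2903367448958949008.26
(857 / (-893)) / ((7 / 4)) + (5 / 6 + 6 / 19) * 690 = 4952957 / 6251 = 792.35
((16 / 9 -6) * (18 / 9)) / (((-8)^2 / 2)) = -0.26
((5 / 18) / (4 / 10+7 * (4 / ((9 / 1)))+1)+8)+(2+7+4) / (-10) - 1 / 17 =115656 / 17255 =6.70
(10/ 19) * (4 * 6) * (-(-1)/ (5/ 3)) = 144/ 19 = 7.58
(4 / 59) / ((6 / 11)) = 22 / 177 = 0.12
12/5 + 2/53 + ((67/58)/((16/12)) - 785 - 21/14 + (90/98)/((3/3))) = -2356626667/3012520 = -782.28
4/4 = 1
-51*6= -306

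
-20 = -20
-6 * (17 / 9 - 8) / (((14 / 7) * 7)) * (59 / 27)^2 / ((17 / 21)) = 191455 / 12393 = 15.45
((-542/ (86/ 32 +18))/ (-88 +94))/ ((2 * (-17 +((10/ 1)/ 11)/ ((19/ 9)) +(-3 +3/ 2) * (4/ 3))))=453112/ 3853833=0.12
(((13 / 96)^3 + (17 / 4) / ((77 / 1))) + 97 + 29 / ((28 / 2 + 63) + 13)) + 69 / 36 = 33822730261 / 340623360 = 99.30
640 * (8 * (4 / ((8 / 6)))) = 15360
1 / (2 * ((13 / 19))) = 0.73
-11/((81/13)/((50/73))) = -7150/5913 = -1.21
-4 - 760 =-764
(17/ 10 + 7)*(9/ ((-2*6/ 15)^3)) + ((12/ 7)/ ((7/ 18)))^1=-148.52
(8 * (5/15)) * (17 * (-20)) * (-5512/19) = 14992640/57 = 263028.77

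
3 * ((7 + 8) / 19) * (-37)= -1665 / 19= -87.63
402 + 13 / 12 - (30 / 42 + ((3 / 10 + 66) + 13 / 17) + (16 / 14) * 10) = 2312473 / 7140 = 323.88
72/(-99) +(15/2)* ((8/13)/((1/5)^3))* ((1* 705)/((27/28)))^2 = 1190650997192/3861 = 308378916.65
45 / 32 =1.41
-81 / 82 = -0.99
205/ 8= 25.62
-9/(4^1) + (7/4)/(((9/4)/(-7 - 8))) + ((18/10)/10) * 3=-4013/300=-13.38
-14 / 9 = -1.56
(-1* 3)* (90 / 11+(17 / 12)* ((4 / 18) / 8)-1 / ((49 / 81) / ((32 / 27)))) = -1458091 / 77616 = -18.79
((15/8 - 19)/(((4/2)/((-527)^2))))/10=-38048873/160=-237805.46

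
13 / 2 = 6.50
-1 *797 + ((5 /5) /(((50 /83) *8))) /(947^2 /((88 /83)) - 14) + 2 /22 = -32624384934457 /40938653250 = -796.91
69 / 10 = 6.90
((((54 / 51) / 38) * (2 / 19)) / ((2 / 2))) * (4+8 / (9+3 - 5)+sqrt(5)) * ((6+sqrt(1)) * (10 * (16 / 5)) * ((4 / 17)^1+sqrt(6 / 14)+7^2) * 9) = 5184 * (17 * sqrt(21)+5859) * (7 * sqrt(5)+36) / 730303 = 2176.77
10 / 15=0.67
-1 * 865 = -865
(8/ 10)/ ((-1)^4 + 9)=2/ 25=0.08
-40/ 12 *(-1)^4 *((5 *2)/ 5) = -20/ 3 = -6.67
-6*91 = -546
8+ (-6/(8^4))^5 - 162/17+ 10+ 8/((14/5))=11.33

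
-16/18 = -8/9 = -0.89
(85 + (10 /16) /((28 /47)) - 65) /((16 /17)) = 80155 /3584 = 22.36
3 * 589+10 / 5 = 1769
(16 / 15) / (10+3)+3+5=1576 / 195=8.08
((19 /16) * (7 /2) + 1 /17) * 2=2293 /272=8.43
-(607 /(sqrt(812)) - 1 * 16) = 16 - 607 * sqrt(203) /406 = -5.30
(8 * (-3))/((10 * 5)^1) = -12/25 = -0.48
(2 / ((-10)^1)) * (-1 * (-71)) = -71 / 5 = -14.20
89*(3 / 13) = 267 / 13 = 20.54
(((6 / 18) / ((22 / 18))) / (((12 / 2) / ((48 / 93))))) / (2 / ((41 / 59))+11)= 328 / 194029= 0.00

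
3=3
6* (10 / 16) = 15 / 4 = 3.75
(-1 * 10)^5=-100000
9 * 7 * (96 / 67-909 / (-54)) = 154203 / 134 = 1150.77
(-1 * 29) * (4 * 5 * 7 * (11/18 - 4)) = 123830/9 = 13758.89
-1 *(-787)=787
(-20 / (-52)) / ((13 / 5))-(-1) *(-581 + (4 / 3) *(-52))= -329644 / 507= -650.19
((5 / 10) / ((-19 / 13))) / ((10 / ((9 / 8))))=-117 / 3040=-0.04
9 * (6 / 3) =18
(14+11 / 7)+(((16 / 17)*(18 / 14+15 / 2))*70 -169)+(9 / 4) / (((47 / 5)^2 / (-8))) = 111770448 / 262871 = 425.19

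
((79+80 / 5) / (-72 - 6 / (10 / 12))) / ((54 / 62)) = -14725 / 10692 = -1.38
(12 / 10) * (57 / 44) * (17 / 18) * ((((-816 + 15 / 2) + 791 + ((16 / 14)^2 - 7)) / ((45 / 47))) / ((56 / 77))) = -34506413 / 705600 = -48.90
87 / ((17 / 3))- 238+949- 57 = 11379 / 17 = 669.35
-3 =-3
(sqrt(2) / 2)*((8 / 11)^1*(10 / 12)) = 10*sqrt(2) / 33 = 0.43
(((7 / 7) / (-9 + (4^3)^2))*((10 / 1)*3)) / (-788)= -15 / 1610278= -0.00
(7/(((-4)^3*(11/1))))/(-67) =7/47168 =0.00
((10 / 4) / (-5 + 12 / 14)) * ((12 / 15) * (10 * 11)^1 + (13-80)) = -735 / 58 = -12.67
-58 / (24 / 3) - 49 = -225 / 4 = -56.25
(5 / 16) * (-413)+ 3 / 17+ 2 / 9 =-314969 / 2448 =-128.66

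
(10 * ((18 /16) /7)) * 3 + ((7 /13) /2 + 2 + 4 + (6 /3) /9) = 37061 /3276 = 11.31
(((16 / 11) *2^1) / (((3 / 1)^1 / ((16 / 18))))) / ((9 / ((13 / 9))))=3328 / 24057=0.14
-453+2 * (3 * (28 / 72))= -1352 / 3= -450.67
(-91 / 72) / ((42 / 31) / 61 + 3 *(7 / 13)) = -319579 / 414072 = -0.77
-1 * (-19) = 19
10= 10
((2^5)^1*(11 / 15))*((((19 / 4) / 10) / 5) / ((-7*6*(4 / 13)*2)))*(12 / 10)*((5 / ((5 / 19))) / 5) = -51623 / 131250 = -0.39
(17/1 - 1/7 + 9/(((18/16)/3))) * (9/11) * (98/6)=546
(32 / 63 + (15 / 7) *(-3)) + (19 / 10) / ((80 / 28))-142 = -1855421 / 12600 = -147.26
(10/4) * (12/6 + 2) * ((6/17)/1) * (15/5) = 180/17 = 10.59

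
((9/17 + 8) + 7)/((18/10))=440/51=8.63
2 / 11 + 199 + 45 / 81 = 19774 / 99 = 199.74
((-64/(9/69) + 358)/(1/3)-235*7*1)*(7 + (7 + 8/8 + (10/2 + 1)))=-42903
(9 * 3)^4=531441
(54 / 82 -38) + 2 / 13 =-19821 / 533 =-37.19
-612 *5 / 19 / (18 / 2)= -340 / 19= -17.89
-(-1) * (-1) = -1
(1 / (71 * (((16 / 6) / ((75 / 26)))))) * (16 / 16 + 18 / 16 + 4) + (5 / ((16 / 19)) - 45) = -4603975 / 118144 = -38.97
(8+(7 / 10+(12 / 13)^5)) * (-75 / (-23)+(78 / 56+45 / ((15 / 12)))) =910858222791 / 2391126920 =380.93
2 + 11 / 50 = 111 / 50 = 2.22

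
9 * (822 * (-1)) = -7398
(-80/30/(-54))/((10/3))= 2/135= 0.01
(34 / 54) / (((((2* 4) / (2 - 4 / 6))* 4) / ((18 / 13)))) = 17 / 468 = 0.04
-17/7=-2.43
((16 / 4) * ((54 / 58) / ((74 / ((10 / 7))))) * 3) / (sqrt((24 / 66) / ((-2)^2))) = 1620 * sqrt(11) / 7511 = 0.72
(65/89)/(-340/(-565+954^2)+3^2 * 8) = 3477695/342845444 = 0.01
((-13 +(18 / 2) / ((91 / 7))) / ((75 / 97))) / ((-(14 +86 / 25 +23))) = 15520 / 39429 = 0.39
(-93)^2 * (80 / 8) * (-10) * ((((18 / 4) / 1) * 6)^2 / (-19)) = 630512100 / 19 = 33184847.37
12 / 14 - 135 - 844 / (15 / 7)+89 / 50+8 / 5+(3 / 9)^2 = -1652233 / 3150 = -524.52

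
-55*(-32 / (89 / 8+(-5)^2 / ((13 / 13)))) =48.72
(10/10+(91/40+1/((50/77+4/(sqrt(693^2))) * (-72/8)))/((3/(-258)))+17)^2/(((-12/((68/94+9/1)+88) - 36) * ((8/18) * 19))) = -243603997768989/2794603174400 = -87.17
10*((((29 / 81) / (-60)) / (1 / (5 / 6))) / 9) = -145 / 26244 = -0.01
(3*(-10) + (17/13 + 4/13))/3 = -123/13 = -9.46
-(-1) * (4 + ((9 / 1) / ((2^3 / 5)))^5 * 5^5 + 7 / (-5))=2883252379109 / 163840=17597975.95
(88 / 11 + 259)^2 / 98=71289 / 98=727.44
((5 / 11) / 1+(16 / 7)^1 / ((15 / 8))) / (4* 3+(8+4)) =1933 / 27720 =0.07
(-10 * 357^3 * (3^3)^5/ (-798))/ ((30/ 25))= 259073461834425/ 38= 6817722679853.29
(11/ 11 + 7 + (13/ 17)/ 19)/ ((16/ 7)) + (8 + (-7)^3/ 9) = -1236917/ 46512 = -26.59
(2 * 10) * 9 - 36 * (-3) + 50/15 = 874/3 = 291.33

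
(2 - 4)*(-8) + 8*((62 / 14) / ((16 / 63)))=311 / 2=155.50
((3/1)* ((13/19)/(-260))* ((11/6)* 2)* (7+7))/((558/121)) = -9317/106020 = -0.09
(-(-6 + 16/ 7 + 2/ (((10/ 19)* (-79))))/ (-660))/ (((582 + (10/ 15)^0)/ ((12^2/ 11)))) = -124836/ 975256975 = -0.00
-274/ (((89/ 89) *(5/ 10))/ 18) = -9864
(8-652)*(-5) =3220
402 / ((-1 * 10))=-201 / 5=-40.20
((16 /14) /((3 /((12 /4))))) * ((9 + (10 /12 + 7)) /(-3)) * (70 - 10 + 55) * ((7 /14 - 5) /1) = 23230 /7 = 3318.57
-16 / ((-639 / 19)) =0.48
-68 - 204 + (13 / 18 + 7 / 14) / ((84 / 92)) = -51155 / 189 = -270.66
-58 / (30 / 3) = -29 / 5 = -5.80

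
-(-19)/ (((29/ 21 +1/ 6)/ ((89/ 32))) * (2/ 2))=35511/ 1040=34.15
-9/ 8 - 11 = -97/ 8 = -12.12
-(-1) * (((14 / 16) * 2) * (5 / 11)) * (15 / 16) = 525 / 704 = 0.75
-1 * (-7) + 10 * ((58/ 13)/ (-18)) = 529/ 117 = 4.52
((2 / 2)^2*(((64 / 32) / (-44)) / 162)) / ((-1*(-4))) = -1 / 14256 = -0.00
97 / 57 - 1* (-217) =12466 / 57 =218.70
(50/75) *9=6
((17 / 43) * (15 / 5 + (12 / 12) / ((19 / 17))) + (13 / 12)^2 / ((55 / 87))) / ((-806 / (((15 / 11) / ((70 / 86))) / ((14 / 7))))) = -0.00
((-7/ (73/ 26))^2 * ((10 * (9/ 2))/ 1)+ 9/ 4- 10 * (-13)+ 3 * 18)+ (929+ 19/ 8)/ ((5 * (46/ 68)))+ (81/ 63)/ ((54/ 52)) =19112859259/ 25739070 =742.56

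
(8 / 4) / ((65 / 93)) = 186 / 65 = 2.86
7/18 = 0.39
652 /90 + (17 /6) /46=30247 /4140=7.31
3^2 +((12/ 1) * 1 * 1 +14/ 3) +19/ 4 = 365/ 12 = 30.42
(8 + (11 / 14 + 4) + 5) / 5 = 249 / 70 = 3.56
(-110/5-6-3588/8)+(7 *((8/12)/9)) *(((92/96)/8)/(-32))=-39522977/82944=-476.50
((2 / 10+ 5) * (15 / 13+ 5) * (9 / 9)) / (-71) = -32 / 71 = -0.45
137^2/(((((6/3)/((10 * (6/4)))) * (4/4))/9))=2533815/2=1266907.50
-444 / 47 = -9.45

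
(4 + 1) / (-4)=-1.25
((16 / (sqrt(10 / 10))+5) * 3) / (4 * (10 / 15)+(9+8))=189 / 59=3.20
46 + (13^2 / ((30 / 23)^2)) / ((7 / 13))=1452013 / 6300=230.48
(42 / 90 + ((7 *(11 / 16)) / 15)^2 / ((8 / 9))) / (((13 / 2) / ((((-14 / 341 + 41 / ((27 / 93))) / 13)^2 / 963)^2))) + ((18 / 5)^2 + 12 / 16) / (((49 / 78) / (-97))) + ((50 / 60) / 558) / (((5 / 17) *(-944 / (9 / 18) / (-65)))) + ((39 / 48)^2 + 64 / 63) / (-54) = -14357537811867909634540620650124827149 / 6782131423059486655005431108121600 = -2116.97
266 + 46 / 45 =12016 / 45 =267.02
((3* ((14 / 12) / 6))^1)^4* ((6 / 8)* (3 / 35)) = 343 / 46080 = 0.01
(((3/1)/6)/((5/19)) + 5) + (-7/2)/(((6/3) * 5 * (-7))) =139/20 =6.95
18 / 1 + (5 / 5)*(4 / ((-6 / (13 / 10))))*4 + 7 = 323 / 15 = 21.53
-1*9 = -9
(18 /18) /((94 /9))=9 /94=0.10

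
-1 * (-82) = 82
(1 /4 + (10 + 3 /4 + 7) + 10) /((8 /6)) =21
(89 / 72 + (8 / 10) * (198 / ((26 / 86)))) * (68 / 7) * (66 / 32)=459611779 / 43680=10522.25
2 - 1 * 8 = -6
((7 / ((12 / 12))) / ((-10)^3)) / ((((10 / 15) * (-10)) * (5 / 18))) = 189 / 50000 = 0.00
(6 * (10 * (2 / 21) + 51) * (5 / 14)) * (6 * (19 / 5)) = 124374 / 49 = 2538.24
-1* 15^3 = -3375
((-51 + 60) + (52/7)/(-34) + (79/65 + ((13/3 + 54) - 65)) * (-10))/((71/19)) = 5581231/329511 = 16.94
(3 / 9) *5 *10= 50 / 3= 16.67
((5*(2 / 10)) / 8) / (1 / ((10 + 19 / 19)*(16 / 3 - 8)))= -11 / 3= -3.67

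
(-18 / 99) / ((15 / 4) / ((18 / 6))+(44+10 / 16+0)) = -16 / 4037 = -0.00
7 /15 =0.47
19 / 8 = 2.38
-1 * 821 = -821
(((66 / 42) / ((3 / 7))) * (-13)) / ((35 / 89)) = -12727 / 105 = -121.21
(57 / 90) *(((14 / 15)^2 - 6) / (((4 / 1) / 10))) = -8.12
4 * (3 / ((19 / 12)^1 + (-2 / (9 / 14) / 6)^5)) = 688747536 / 88725115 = 7.76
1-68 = -67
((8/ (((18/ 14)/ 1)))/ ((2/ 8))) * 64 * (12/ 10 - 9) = -186368/ 15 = -12424.53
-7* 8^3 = -3584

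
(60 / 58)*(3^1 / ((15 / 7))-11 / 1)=-288 / 29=-9.93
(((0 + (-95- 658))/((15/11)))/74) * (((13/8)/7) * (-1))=35893/20720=1.73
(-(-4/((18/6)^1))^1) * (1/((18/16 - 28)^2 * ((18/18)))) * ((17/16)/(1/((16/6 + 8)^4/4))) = 71303168/11232675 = 6.35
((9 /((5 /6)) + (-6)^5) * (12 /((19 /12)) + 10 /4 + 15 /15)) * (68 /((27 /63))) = -1296762516 /95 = -13650131.75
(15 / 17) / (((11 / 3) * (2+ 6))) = 45 / 1496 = 0.03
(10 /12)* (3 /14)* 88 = 110 /7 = 15.71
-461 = -461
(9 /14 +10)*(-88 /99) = -596 /63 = -9.46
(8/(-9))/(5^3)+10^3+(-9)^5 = -65305133/1125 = -58049.01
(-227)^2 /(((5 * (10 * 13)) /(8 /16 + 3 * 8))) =2524921 /1300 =1942.25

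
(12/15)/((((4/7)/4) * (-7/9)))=-36/5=-7.20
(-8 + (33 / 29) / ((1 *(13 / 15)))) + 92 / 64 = -31665 / 6032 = -5.25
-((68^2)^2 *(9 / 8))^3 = -13917605427298165358592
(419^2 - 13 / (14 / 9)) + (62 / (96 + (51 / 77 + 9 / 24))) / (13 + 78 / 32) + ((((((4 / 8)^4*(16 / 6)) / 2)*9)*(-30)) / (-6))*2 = 18144316212929 / 103350975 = 175560.18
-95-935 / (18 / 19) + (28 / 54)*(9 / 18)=-58411 / 54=-1081.69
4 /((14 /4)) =1.14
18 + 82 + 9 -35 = 74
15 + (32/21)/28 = 2213/147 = 15.05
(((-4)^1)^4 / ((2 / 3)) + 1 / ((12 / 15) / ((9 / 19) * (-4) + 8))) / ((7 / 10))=10630 / 19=559.47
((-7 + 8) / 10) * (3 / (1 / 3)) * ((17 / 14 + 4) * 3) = 1971 / 140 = 14.08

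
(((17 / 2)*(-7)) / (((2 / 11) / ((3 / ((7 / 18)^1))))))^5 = -3281155806652500249 / 32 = -102536118957890632.78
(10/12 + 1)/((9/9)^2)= 11/6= 1.83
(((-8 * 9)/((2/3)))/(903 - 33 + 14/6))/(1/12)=-3888/2617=-1.49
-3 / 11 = -0.27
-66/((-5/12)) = 792/5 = 158.40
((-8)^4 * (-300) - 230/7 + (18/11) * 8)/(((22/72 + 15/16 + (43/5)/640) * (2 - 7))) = 545006142720/2786399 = 195595.15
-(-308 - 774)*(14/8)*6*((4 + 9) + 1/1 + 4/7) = 165546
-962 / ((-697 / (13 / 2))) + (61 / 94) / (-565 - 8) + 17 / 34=177763738 / 18770907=9.47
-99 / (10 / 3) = -297 / 10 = -29.70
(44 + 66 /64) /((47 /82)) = 59081 /752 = 78.57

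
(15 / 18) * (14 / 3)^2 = 490 / 27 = 18.15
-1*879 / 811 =-879 / 811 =-1.08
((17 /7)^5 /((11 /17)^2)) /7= 410338673 /14235529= 28.82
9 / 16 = 0.56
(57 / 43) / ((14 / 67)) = 3819 / 602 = 6.34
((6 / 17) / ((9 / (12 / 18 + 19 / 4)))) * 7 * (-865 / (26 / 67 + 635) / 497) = -0.00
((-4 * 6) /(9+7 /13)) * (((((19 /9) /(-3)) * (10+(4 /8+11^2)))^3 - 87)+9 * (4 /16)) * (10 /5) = 1622250240611 /406782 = 3988008.91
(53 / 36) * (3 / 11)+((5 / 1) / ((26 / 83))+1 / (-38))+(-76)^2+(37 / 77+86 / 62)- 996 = 33947622083 / 7075068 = 4798.20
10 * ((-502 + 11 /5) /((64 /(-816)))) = 127449 /2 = 63724.50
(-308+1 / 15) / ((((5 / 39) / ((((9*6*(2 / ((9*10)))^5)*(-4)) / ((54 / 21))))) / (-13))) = -21857108 / 1537734375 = -0.01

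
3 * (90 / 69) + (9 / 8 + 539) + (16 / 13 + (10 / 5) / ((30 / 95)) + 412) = 963.60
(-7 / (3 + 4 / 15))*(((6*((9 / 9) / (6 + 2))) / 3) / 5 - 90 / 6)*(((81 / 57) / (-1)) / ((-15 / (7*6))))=24219 / 190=127.47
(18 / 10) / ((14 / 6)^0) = 9 / 5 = 1.80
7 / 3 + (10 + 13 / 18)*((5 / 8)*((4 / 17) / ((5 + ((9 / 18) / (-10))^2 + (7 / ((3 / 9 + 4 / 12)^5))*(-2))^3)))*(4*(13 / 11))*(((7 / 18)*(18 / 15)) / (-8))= 12250087192365071 / 5250036427281459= 2.33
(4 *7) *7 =196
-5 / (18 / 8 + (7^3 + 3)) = -20 / 1393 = -0.01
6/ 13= 0.46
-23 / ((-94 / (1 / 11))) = 23 / 1034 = 0.02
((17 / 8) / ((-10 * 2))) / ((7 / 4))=-17 / 280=-0.06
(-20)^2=400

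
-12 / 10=-6 / 5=-1.20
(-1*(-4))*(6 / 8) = 3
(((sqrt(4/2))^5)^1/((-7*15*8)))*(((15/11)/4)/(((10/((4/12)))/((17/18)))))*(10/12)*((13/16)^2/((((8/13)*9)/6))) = -37349*sqrt(2)/1226244096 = -0.00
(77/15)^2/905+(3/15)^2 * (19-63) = -352451/203625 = -1.73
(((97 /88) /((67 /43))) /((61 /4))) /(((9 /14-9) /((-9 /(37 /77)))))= 204379 /1965847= 0.10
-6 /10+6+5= 52 /5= 10.40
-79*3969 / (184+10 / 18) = -2821959 / 1661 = -1698.95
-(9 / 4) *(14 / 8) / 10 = -63 / 160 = -0.39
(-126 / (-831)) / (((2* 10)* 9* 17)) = 7 / 141270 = 0.00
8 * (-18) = -144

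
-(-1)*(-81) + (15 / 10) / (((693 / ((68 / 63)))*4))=-2357569 / 29106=-81.00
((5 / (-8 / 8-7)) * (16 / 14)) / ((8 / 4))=-5 / 14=-0.36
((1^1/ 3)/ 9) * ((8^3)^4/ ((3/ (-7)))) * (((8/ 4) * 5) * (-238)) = 1144866482421760/ 81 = 14134154103972.35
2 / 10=1 / 5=0.20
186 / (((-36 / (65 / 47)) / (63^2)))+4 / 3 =-7997159 / 282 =-28358.72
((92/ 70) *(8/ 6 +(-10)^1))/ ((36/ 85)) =-5083/ 189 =-26.89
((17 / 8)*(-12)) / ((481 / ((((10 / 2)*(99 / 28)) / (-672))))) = 8415 / 6033664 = 0.00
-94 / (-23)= 94 / 23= 4.09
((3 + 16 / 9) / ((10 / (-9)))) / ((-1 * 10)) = 43 / 100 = 0.43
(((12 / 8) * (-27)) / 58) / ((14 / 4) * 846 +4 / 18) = -729 / 3091516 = -0.00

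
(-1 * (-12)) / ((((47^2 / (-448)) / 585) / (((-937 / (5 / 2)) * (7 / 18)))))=458395392 / 2209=207512.63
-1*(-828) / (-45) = -92 / 5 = -18.40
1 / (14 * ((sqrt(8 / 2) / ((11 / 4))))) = 11 / 112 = 0.10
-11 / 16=-0.69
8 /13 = 0.62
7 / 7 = 1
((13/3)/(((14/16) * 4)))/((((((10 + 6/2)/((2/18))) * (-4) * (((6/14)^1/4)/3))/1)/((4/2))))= -4/27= -0.15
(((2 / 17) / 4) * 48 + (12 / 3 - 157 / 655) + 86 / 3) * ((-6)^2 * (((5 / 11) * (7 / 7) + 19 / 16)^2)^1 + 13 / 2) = 3504.59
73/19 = 3.84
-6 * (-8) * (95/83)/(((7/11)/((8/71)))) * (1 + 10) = 4414080/41251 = 107.01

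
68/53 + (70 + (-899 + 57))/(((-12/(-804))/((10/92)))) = -6851866/1219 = -5620.89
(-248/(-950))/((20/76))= 124/125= 0.99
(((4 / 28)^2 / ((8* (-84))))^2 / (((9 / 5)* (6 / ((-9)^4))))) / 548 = 135 / 132037943296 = 0.00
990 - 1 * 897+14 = 107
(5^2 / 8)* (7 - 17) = -125 / 4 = -31.25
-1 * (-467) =467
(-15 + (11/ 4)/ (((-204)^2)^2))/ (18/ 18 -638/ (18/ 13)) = 103913487349/ 3185140819968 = 0.03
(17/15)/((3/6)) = 34/15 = 2.27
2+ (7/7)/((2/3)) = 7/2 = 3.50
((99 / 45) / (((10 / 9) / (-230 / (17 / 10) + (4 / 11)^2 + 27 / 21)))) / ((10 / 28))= -17349147 / 23375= -742.21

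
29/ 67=0.43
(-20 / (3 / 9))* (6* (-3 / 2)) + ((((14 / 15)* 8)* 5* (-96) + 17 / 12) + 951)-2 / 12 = -8367 / 4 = -2091.75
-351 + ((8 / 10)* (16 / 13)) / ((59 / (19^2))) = -1322981 / 3835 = -344.98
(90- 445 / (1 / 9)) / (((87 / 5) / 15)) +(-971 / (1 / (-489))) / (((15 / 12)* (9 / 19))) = 11978123 / 15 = 798541.53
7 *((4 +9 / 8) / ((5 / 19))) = 5453 / 40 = 136.32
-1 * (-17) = 17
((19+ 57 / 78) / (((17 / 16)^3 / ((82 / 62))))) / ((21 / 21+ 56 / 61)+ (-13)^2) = 1313805312 / 10321422007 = 0.13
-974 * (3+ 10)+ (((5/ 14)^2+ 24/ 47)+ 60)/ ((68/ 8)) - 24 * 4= -998418317/ 78302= -12750.87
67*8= 536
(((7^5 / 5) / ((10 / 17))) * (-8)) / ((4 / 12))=-3428628 / 25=-137145.12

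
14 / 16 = 7 / 8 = 0.88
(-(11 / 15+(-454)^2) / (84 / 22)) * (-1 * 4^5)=17412741632 / 315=55278544.86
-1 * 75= -75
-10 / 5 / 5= -2 / 5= -0.40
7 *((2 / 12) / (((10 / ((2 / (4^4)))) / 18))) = 21 / 1280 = 0.02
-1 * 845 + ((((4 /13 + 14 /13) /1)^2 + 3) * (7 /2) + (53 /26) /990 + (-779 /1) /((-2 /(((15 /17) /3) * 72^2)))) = 3373561076323 /5688540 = 593045.15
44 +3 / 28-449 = -11337 / 28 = -404.89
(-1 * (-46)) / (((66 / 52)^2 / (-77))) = -217672 / 99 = -2198.71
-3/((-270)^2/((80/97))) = -4/117855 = -0.00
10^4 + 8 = 10008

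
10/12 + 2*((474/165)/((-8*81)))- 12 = -49787/4455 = -11.18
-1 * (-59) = 59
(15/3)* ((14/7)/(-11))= -10/11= -0.91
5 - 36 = -31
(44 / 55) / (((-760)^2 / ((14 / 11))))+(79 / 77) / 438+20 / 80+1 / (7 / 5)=5884400981 / 6087543000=0.97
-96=-96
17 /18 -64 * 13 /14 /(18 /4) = -515 /42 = -12.26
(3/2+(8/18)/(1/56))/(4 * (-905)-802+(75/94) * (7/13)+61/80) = -11609000/1944801801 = -0.01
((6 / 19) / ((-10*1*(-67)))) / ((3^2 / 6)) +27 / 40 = 34387 / 50920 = 0.68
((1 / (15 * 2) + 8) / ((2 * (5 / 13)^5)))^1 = 89481613 / 187500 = 477.24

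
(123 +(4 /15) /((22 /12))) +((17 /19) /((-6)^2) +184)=11555747 /37620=307.17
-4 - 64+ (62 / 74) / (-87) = -218923 / 3219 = -68.01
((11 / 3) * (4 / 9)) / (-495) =-4 / 1215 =-0.00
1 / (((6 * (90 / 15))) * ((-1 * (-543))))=1 / 19548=0.00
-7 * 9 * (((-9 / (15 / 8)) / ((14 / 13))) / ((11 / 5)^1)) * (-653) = -916812 / 11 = -83346.55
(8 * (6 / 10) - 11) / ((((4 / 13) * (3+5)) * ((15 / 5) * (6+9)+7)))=-31 / 640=-0.05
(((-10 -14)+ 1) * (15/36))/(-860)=0.01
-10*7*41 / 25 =-574 / 5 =-114.80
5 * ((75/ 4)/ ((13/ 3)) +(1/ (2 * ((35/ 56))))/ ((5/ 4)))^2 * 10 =41692849/ 33800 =1233.52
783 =783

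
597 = 597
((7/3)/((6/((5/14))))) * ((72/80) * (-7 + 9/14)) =-89/112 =-0.79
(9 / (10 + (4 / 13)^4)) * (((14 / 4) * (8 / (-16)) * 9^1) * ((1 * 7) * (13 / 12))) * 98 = -491220639 / 46672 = -10524.95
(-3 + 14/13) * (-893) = 22325/13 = 1717.31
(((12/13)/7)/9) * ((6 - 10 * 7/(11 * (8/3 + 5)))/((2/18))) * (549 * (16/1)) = 137873664/23023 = 5988.52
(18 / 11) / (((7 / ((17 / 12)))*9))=17 / 462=0.04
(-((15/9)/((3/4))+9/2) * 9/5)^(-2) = 100/14641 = 0.01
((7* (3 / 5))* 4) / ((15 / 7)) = 196 / 25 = 7.84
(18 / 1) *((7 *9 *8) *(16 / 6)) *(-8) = -193536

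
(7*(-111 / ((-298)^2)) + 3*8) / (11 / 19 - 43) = -40479861 / 71576024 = -0.57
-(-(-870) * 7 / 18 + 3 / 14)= -14219 / 42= -338.55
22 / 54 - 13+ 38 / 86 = -14107 / 1161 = -12.15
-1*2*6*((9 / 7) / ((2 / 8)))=-432 / 7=-61.71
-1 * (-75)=75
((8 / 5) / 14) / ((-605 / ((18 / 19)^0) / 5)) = -4 / 4235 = -0.00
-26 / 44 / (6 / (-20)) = 65 / 33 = 1.97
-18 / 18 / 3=-0.33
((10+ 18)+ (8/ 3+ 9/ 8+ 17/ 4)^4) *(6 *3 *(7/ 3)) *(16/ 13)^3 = 329656.40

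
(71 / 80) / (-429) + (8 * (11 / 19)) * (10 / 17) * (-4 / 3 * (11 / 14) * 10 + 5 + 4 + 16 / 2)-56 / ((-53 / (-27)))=-44238019183 / 4112668560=-10.76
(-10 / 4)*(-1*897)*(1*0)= 0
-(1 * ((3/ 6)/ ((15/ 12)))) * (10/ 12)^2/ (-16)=5/ 288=0.02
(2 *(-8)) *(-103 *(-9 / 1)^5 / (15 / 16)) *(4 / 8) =-259500672 / 5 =-51900134.40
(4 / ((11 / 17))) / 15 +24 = 4028 / 165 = 24.41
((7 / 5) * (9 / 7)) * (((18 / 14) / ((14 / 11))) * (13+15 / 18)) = 24651 / 980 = 25.15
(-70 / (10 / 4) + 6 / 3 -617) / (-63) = 643 / 63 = 10.21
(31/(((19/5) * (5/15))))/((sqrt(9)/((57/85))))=5.47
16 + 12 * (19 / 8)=89 / 2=44.50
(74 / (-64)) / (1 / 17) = -19.66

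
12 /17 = 0.71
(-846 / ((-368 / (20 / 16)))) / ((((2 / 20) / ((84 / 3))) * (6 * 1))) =134.10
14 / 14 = 1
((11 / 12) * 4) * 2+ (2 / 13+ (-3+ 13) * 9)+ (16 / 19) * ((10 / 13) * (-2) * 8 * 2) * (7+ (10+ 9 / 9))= -204242 / 741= -275.63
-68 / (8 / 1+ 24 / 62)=-527 / 65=-8.11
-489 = -489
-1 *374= -374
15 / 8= 1.88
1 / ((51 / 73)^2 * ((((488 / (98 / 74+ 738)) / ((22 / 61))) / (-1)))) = -1603522745 / 1432391508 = -1.12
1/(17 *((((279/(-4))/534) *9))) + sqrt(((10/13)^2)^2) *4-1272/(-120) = 155305513/12023505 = 12.92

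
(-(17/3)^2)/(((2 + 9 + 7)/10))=-1445/81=-17.84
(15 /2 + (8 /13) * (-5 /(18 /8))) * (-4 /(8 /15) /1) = -7175 /156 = -45.99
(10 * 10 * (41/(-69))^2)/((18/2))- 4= -3296/42849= -0.08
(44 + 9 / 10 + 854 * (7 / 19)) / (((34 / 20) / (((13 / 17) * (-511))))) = -453789973 / 5491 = -82642.50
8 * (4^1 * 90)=2880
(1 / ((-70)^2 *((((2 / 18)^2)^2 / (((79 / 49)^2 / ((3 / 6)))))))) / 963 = 4549689 / 629422150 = 0.01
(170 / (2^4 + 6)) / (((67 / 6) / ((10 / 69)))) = 1700 / 16951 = 0.10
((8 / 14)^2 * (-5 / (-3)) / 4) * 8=160 / 147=1.09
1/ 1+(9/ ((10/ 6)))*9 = 248/ 5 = 49.60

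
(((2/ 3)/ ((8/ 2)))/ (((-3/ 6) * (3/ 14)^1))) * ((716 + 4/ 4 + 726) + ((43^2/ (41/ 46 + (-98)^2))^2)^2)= -225176001132263609834/ 100315913347265625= -2244.67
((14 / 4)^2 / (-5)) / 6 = -0.41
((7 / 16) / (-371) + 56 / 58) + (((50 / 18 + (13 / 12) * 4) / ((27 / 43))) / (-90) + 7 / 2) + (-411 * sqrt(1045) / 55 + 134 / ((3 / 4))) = 49212564493 / 268913520 - 411 * sqrt(1045) / 55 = -58.56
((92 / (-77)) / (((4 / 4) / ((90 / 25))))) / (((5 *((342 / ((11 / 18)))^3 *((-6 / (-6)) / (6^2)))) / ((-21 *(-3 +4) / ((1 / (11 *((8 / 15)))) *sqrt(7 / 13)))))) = 122452 *sqrt(91) / 39376661625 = 0.00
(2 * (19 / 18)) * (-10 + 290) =5320 / 9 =591.11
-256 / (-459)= 256 / 459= 0.56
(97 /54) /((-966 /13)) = -1261 /52164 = -0.02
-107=-107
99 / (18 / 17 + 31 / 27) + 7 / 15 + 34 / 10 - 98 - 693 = -11278876 / 15195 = -742.28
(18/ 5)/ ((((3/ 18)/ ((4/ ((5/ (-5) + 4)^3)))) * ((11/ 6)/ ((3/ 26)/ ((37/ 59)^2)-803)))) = -1371433872/ 978835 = -1401.09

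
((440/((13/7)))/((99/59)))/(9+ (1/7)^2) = 404740/25857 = 15.65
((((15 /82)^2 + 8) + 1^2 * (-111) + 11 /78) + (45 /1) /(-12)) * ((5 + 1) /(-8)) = 1746746 /21853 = 79.93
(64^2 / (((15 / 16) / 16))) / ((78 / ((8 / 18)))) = 2097152 / 5265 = 398.32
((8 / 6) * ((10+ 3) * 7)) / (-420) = -13 / 45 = -0.29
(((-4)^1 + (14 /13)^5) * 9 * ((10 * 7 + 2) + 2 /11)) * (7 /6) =-1933.79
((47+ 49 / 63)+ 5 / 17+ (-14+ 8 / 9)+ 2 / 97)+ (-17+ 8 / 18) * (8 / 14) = 2651309 / 103887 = 25.52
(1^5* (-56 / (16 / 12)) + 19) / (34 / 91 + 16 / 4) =-2093 / 398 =-5.26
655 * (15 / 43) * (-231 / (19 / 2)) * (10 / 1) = -45391500 / 817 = -55558.75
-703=-703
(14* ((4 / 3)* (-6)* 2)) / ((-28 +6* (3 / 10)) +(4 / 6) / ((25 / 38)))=16800 / 1889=8.89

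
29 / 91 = 0.32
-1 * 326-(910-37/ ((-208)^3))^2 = -67086283691847042393/ 80980417183744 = -828426.01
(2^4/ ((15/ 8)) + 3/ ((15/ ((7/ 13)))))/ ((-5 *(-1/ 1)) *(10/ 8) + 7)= 1348/ 2067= 0.65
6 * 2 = 12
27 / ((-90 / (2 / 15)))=-1 / 25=-0.04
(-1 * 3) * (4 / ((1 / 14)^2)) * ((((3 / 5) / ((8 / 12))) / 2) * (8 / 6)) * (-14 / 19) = 1039.83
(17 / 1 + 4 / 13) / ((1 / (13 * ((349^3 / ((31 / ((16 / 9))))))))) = 17003419600 / 31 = 548497406.45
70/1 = 70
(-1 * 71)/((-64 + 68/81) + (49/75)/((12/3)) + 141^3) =-0.00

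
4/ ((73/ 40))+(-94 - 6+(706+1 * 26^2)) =93746/ 73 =1284.19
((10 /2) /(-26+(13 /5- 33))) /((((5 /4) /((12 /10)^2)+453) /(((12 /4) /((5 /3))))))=-1080 /3071779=-0.00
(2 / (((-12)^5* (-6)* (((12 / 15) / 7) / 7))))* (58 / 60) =1421 / 17915904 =0.00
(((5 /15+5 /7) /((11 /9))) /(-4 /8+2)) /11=4 /77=0.05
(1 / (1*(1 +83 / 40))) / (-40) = -1 / 123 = -0.01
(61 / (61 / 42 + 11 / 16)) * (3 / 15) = 20496 / 3595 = 5.70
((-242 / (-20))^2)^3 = 3138428376721 / 1000000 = 3138428.38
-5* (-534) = 2670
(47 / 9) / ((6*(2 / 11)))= 517 / 108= 4.79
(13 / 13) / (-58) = -1 / 58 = -0.02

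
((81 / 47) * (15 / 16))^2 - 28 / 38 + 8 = 106087827 / 10744576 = 9.87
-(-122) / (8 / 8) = 122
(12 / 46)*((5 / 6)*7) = 35 / 23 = 1.52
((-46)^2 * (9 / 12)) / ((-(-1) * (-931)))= -1587 / 931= -1.70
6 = 6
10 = 10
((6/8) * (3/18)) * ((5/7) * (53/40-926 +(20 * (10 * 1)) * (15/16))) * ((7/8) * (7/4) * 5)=-1032045/2048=-503.93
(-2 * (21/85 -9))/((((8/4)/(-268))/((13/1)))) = -2592096/85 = -30495.25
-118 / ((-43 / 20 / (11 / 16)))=3245 / 86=37.73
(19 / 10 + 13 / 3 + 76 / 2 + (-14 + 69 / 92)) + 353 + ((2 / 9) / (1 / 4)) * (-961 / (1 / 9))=-438241 / 60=-7304.02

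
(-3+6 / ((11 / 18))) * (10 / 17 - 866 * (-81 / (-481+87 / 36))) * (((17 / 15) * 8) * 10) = -5700941600 / 63173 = -90243.33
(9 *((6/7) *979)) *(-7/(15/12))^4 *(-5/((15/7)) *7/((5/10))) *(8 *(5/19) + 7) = -2209163416.72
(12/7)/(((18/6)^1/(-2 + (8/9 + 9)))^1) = 284/63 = 4.51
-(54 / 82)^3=-19683 / 68921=-0.29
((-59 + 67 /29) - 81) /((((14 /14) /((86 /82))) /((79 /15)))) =-4521407 /5945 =-760.54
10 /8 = 5 /4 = 1.25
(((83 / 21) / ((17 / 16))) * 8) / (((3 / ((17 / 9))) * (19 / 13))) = 138112 / 10773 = 12.82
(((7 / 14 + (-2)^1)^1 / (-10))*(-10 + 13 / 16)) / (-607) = 441 / 194240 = 0.00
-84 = -84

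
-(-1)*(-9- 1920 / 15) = -137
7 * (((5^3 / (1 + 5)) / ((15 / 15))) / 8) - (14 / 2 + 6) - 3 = 107 / 48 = 2.23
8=8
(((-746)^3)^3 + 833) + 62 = -71556558857961445666104961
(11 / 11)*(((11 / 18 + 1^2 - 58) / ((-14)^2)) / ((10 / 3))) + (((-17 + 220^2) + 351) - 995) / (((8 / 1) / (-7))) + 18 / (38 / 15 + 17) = -4112250715 / 98448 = -41770.79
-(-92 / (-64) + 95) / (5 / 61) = -94123 / 80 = -1176.54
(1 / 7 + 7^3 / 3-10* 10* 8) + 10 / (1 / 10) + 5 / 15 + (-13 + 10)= -12352 / 21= -588.19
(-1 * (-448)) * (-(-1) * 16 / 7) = 1024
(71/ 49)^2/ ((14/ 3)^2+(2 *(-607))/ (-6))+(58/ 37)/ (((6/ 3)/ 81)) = 11377455786/ 179184229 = 63.50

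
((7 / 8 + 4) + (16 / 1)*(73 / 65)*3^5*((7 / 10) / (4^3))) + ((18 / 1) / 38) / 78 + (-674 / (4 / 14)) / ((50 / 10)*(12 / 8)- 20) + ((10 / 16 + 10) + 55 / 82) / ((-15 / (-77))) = 121258541 / 405080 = 299.34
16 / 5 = 3.20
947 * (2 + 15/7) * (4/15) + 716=1762.21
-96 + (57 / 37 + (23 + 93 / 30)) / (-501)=-5935249 / 61790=-96.06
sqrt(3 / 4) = sqrt(3) / 2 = 0.87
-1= -1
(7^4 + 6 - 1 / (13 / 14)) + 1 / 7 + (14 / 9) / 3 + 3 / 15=29567347 / 12285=2406.78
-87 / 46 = -1.89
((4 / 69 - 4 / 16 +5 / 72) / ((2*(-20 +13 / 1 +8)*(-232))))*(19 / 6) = 133 / 158976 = 0.00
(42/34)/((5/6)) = 126/85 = 1.48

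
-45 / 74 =-0.61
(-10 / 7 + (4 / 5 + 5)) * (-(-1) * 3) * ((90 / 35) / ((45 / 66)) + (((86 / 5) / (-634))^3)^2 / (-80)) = 15370294850857059303523563 / 310764692551739256250000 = 49.46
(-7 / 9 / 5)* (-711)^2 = -393183 / 5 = -78636.60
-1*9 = -9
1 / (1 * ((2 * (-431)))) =-1 / 862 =-0.00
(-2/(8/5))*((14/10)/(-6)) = 7/24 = 0.29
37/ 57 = 0.65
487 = 487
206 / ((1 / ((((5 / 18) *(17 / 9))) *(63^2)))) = 428995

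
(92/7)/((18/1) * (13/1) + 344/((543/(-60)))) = 8326/124159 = 0.07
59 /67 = 0.88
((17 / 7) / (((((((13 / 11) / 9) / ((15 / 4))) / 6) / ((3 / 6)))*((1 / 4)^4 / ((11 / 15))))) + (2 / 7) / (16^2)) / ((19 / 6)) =71838237 / 5824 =12334.86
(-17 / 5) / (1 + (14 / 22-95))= 187 / 5135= 0.04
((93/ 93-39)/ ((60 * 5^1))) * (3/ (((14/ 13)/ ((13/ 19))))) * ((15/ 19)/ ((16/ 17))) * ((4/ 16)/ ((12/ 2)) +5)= -347633/ 340480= -1.02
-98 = -98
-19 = -19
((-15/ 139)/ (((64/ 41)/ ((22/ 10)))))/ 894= -451/ 2651008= -0.00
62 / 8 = 31 / 4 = 7.75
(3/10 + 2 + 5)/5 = 1.46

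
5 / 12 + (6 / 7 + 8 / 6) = 2.61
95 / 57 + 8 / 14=47 / 21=2.24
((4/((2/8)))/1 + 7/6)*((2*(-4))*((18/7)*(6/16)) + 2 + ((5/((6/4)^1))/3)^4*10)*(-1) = -22534340/137781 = -163.55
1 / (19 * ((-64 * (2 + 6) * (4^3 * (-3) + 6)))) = 0.00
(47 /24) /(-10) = -0.20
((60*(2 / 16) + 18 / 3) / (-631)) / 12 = -9 / 5048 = -0.00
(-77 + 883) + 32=838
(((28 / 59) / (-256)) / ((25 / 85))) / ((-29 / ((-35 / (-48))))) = 833 / 5256192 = 0.00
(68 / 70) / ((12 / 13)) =221 / 210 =1.05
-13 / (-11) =13 / 11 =1.18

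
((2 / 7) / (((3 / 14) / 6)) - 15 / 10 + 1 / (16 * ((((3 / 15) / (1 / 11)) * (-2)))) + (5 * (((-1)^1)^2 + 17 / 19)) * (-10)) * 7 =-4131561 / 6688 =-617.76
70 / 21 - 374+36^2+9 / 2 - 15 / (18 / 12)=5519 / 6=919.83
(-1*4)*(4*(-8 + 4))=64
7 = 7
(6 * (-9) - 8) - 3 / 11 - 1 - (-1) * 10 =-586 / 11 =-53.27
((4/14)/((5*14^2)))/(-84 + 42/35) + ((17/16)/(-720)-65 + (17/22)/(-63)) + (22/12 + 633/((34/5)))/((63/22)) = -1624695865553/50984398080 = -31.87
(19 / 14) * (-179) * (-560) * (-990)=-134679600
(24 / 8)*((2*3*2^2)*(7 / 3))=168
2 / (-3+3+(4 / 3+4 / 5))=15 / 16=0.94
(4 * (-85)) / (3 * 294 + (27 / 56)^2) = -1066240 / 2766681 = -0.39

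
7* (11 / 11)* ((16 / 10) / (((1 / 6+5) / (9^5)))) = 19840464 / 155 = 128002.99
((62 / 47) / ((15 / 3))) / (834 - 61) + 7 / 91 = 182461 / 2361515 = 0.08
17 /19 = 0.89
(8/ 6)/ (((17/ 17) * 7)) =4/ 21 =0.19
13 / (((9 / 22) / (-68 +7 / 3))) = -56342 / 27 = -2086.74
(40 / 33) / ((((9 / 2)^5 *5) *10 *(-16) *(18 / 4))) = -16 / 87687765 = -0.00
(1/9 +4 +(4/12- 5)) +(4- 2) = 13/9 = 1.44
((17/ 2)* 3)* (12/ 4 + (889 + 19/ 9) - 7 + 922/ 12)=294967/ 12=24580.58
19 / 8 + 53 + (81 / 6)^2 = 1901 / 8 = 237.62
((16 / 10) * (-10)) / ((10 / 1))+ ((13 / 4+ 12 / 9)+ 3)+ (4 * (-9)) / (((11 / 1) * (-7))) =29803 / 4620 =6.45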